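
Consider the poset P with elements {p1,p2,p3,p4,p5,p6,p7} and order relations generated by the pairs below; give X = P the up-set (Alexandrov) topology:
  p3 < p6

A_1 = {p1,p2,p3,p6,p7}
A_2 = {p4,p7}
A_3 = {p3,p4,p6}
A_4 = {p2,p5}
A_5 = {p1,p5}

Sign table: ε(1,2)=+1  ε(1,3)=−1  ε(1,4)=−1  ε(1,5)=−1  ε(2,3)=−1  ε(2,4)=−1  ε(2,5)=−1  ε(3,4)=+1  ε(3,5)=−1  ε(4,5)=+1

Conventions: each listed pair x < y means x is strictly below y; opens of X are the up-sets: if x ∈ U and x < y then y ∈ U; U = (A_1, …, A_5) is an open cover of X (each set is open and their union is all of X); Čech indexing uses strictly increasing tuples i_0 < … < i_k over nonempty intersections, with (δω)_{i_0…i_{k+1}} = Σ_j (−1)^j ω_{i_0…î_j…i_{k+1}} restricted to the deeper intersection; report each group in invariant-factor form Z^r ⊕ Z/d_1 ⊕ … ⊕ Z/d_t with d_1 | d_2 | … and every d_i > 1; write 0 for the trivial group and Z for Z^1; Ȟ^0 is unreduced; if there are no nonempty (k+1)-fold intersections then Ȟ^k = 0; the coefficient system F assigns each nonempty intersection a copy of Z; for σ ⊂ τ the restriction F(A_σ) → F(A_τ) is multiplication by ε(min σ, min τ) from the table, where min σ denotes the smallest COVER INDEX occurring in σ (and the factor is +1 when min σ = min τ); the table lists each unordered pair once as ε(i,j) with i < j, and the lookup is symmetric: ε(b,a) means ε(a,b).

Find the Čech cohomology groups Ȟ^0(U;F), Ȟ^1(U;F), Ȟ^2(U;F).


Ȟ^0(U;F) ≅ Z, Ȟ^1(U;F) ≅ Z^2, Ȟ^2(U;F) ≅ 0

nerve of the cover:
  A12={p7} A13={p3,p6} A14={p2} A15={p1} A23={p4} A45={p5}
C dims 5,6; δ0: rk 4, SNF 1^4
Ȟ^0 = (5 − 4) − 0 = 1, so Ȟ^0 ≅ Z
Ȟ^1 = (6 − 0) − 4 = 2, so Ȟ^1 ≅ Z^2
Ȟ^2 = (0 − 0) − 0 = 0, so Ȟ^2 ≅ 0


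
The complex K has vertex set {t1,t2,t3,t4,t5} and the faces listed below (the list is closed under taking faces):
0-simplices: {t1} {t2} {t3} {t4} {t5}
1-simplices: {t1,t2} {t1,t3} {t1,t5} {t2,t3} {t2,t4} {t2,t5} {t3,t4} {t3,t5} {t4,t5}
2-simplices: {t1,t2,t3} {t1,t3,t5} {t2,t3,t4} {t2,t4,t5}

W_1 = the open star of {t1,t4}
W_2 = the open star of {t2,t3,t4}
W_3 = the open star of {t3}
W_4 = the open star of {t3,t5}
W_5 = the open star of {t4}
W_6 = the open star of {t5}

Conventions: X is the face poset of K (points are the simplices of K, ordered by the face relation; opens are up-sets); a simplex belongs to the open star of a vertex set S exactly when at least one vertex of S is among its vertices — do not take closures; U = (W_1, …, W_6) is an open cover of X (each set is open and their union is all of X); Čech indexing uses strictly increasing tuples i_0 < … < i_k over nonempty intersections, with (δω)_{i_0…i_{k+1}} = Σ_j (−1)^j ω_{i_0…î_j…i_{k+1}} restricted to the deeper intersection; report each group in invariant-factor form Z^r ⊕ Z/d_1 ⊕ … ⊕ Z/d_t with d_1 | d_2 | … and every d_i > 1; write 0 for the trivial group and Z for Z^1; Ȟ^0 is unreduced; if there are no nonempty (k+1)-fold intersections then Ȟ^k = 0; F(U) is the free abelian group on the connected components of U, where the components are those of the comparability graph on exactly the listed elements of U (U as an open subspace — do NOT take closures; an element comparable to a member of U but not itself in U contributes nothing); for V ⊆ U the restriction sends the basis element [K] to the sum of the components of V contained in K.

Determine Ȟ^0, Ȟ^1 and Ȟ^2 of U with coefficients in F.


nonempty intersections:
  W1={{t1},{t4},{t1,t2},{t1,t3},{t1,t5},{t2,t4},{t3,t4},{t4,t5},{t1,t2,t3},{t1,t3,t5},{t2,t3,t4},{t2,t4,t5}} W2={{t2},{t3},{t4},{t1,t2},{t1,t3},{t2,t3},{t2,t4},{t2,t5},{t3,t4},{t3,t5},{t4,t5},{t1,t2,t3},{t1,t3,t5},{t2,t3,t4},{t2,t4,t5}} W3={{t3},{t1,t3},{t2,t3},{t3,t4},{t3,t5},{t1,t2,t3},{t1,t3,t5},{t2,t3,t4}} W4={{t3},{t5},{t1,t3},{t1,t5},{t2,t3},{t2,t5},{t3,t4},{t3,t5},{t4,t5},{t1,t2,t3},{t1,t3,t5},{t2,t3,t4},{t2,t4,t5}} W5={{t4},{t2,t4},{t3,t4},{t4,t5},{t2,t3,t4},{t2,t4,t5}} W6={{t5},{t1,t5},{t2,t5},{t3,t5},{t4,t5},{t1,t3,t5},{t2,t4,t5}}
  W12={{t4},{t1,t2},{t1,t3},{t2,t4},{t3,t4},{t4,t5},{t1,t2,t3},{t1,t3,t5},{t2,t3,t4},{t2,t4,t5}} W13={{t1,t3},{t3,t4},{t1,t2,t3},{t1,t3,t5},{t2,t3,t4}} W14={{t1,t3},{t1,t5},{t3,t4},{t4,t5},{t1,t2,t3},{t1,t3,t5},{t2,t3,t4},{t2,t4,t5}} W15={{t4},{t2,t4},{t3,t4},{t4,t5},{t2,t3,t4},{t2,t4,t5}} W16={{t1,t5},{t4,t5},{t1,t3,t5},{t2,t4,t5}} W23={{t3},{t1,t3},{t2,t3},{t3,t4},{t3,t5},{t1,t2,t3},{t1,t3,t5},{t2,t3,t4}} W24={{t3},{t1,t3},{t2,t3},{t2,t5},{t3,t4},{t3,t5},{t4,t5},{t1,t2,t3},{t1,t3,t5},{t2,t3,t4},{t2,t4,t5}} W25={{t4},{t2,t4},{t3,t4},{t4,t5},{t2,t3,t4},{t2,t4,t5}} W26={{t2,t5},{t3,t5},{t4,t5},{t1,t3,t5},{t2,t4,t5}} W34={{t3},{t1,t3},{t2,t3},{t3,t4},{t3,t5},{t1,t2,t3},{t1,t3,t5},{t2,t3,t4}} W35={{t3,t4},{t2,t3,t4}} W36={{t3,t5},{t1,t3,t5}} W45={{t3,t4},{t4,t5},{t2,t3,t4},{t2,t4,t5}} W46={{t5},{t1,t5},{t2,t5},{t3,t5},{t4,t5},{t1,t3,t5},{t2,t4,t5}} W56={{t4,t5},{t2,t4,t5}}
  W123={{t1,t3},{t3,t4},{t1,t2,t3},{t1,t3,t5},{t2,t3,t4}} W124={{t1,t3},{t3,t4},{t4,t5},{t1,t2,t3},{t1,t3,t5},{t2,t3,t4},{t2,t4,t5}} W125={{t4},{t2,t4},{t3,t4},{t4,t5},{t2,t3,t4},{t2,t4,t5}} W126={{t4,t5},{t1,t3,t5},{t2,t4,t5}} W134={{t1,t3},{t3,t4},{t1,t2,t3},{t1,t3,t5},{t2,t3,t4}} W135={{t3,t4},{t2,t3,t4}} W136={{t1,t3,t5}} W145={{t3,t4},{t4,t5},{t2,t3,t4},{t2,t4,t5}} W146={{t1,t5},{t4,t5},{t1,t3,t5},{t2,t4,t5}} W156={{t4,t5},{t2,t4,t5}} W234={{t3},{t1,t3},{t2,t3},{t3,t4},{t3,t5},{t1,t2,t3},{t1,t3,t5},{t2,t3,t4}} W235={{t3,t4},{t2,t3,t4}} W236={{t3,t5},{t1,t3,t5}} W245={{t3,t4},{t4,t5},{t2,t3,t4},{t2,t4,t5}} W246={{t2,t5},{t3,t5},{t4,t5},{t1,t3,t5},{t2,t4,t5}} W256={{t4,t5},{t2,t4,t5}} W345={{t3,t4},{t2,t3,t4}} W346={{t3,t5},{t1,t3,t5}} W456={{t4,t5},{t2,t4,t5}}
  W1234={{t1,t3},{t3,t4},{t1,t2,t3},{t1,t3,t5},{t2,t3,t4}} W1235={{t3,t4},{t2,t3,t4}} W1236={{t1,t3,t5}} W1245={{t3,t4},{t4,t5},{t2,t3,t4},{t2,t4,t5}} W1246={{t4,t5},{t1,t3,t5},{t2,t4,t5}} W1256={{t4,t5},{t2,t4,t5}} W1345={{t3,t4},{t2,t3,t4}} W1346={{t1,t3,t5}} W1456={{t4,t5},{t2,t4,t5}} W2345={{t3,t4},{t2,t3,t4}} W2346={{t3,t5},{t1,t3,t5}} W2456={{t4,t5},{t2,t4,t5}}
  W12345={{t3,t4},{t2,t3,t4}} W12346={{t1,t3,t5}} W12456={{t4,t5},{t2,t4,t5}}
components per intersection:
  W1: {{t1},{t1,t2},{t1,t3},{t1,t5},{t1,t2,t3},{t1,t3,t5}} {{t4},{t2,t4},{t3,t4},{t4,t5},{t2,t3,t4},{t2,t4,t5}}
  W2: {{t2},{t3},{t4},{t1,t2},{t1,t3},{t2,t3},{t2,t4},{t2,t5},{t3,t4},{t3,t5},{t4,t5},{t1,t2,t3},{t1,t3,t5},{t2,t3,t4},{t2,t4,t5}}
  W3: {{t3},{t1,t3},{t2,t3},{t3,t4},{t3,t5},{t1,t2,t3},{t1,t3,t5},{t2,t3,t4}}
  W4: {{t3},{t5},{t1,t3},{t1,t5},{t2,t3},{t2,t5},{t3,t4},{t3,t5},{t4,t5},{t1,t2,t3},{t1,t3,t5},{t2,t3,t4},{t2,t4,t5}}
  W5: {{t4},{t2,t4},{t3,t4},{t4,t5},{t2,t3,t4},{t2,t4,t5}}
  W6: {{t5},{t1,t5},{t2,t5},{t3,t5},{t4,t5},{t1,t3,t5},{t2,t4,t5}}
  W12: {{t4},{t2,t4},{t3,t4},{t4,t5},{t2,t3,t4},{t2,t4,t5}} {{t1,t2},{t1,t3},{t1,t2,t3},{t1,t3,t5}}
  W13: {{t1,t3},{t1,t2,t3},{t1,t3,t5}} {{t3,t4},{t2,t3,t4}}
  W14: {{t1,t3},{t1,t5},{t1,t2,t3},{t1,t3,t5}} {{t3,t4},{t2,t3,t4}} {{t4,t5},{t2,t4,t5}}
  W15: {{t4},{t2,t4},{t3,t4},{t4,t5},{t2,t3,t4},{t2,t4,t5}}
  W16: {{t1,t5},{t1,t3,t5}} {{t4,t5},{t2,t4,t5}}
  W23: {{t3},{t1,t3},{t2,t3},{t3,t4},{t3,t5},{t1,t2,t3},{t1,t3,t5},{t2,t3,t4}}
  W24: {{t3},{t1,t3},{t2,t3},{t3,t4},{t3,t5},{t1,t2,t3},{t1,t3,t5},{t2,t3,t4}} {{t2,t5},{t4,t5},{t2,t4,t5}}
  W25: {{t4},{t2,t4},{t3,t4},{t4,t5},{t2,t3,t4},{t2,t4,t5}}
  W26: {{t2,t5},{t4,t5},{t2,t4,t5}} {{t3,t5},{t1,t3,t5}}
  W34: {{t3},{t1,t3},{t2,t3},{t3,t4},{t3,t5},{t1,t2,t3},{t1,t3,t5},{t2,t3,t4}}
  W35: {{t3,t4},{t2,t3,t4}}
  W36: {{t3,t5},{t1,t3,t5}}
  W45: {{t3,t4},{t2,t3,t4}} {{t4,t5},{t2,t4,t5}}
  W46: {{t5},{t1,t5},{t2,t5},{t3,t5},{t4,t5},{t1,t3,t5},{t2,t4,t5}}
  W56: {{t4,t5},{t2,t4,t5}}
  W123: {{t1,t3},{t1,t2,t3},{t1,t3,t5}} {{t3,t4},{t2,t3,t4}}
  W124: {{t1,t3},{t1,t2,t3},{t1,t3,t5}} {{t3,t4},{t2,t3,t4}} {{t4,t5},{t2,t4,t5}}
  W125: {{t4},{t2,t4},{t3,t4},{t4,t5},{t2,t3,t4},{t2,t4,t5}}
  W126: {{t4,t5},{t2,t4,t5}} {{t1,t3,t5}}
  W134: {{t1,t3},{t1,t2,t3},{t1,t3,t5}} {{t3,t4},{t2,t3,t4}}
  W135: {{t3,t4},{t2,t3,t4}}
  W136: {{t1,t3,t5}}
  W145: {{t3,t4},{t2,t3,t4}} {{t4,t5},{t2,t4,t5}}
  W146: {{t1,t5},{t1,t3,t5}} {{t4,t5},{t2,t4,t5}}
  W156: {{t4,t5},{t2,t4,t5}}
  W234: {{t3},{t1,t3},{t2,t3},{t3,t4},{t3,t5},{t1,t2,t3},{t1,t3,t5},{t2,t3,t4}}
  W235: {{t3,t4},{t2,t3,t4}}
  W236: {{t3,t5},{t1,t3,t5}}
  W245: {{t3,t4},{t2,t3,t4}} {{t4,t5},{t2,t4,t5}}
  W246: {{t2,t5},{t4,t5},{t2,t4,t5}} {{t3,t5},{t1,t3,t5}}
  W256: {{t4,t5},{t2,t4,t5}}
  W345: {{t3,t4},{t2,t3,t4}}
  W346: {{t3,t5},{t1,t3,t5}}
  W456: {{t4,t5},{t2,t4,t5}}
  W1234: {{t1,t3},{t1,t2,t3},{t1,t3,t5}} {{t3,t4},{t2,t3,t4}}
  W1235: {{t3,t4},{t2,t3,t4}}
  W1236: {{t1,t3,t5}}
  W1245: {{t3,t4},{t2,t3,t4}} {{t4,t5},{t2,t4,t5}}
  W1246: {{t4,t5},{t2,t4,t5}} {{t1,t3,t5}}
  W1256: {{t4,t5},{t2,t4,t5}}
  W1345: {{t3,t4},{t2,t3,t4}}
  W1346: {{t1,t3,t5}}
  W1456: {{t4,t5},{t2,t4,t5}}
  W2345: {{t3,t4},{t2,t3,t4}}
  W2346: {{t3,t5},{t1,t3,t5}}
  W2456: {{t4,t5},{t2,t4,t5}}
  W12345: {{t3,t4},{t2,t3,t4}}
  W12346: {{t1,t3,t5}}
  W12456: {{t4,t5},{t2,t4,t5}}
C dims 7,23,28,15; δ0: rk 6, SNF 1^6; δ1: rk 16, SNF 1^16; δ2: rk 12, SNF 1^12
Ȟ^0: (7−6)−0=1 ⇒ Z
Ȟ^1: (23−16)−6=1 ⇒ Z
Ȟ^2: (28−12)−16=0 ⇒ 0

Ȟ^0 ≅ Z, Ȟ^1 ≅ Z, Ȟ^2 ≅ 0


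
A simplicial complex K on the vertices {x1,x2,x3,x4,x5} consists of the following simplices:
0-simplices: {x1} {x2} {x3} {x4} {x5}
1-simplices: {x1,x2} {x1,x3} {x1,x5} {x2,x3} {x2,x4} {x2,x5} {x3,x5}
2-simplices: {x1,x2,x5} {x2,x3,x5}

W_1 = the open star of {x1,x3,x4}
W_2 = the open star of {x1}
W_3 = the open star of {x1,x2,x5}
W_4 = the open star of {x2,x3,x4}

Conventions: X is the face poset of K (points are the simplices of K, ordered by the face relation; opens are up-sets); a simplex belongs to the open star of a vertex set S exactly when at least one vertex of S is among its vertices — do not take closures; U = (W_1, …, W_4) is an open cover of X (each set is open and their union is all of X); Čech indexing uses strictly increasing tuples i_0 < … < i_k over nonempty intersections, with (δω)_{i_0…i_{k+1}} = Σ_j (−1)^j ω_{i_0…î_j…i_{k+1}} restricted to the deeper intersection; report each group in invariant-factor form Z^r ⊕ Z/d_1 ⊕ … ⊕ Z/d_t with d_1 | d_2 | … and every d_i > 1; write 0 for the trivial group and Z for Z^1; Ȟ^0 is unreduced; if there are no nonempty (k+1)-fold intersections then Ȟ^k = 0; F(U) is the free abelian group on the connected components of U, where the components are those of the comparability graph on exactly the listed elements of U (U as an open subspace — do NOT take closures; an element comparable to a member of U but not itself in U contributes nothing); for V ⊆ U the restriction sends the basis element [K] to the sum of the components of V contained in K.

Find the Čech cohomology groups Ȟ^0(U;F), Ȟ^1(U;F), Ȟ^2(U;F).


Ȟ^0(U;F) ≅ Z; Ȟ^1(U;F) ≅ Z; Ȟ^2(U;F) ≅ 0

cover nerve:
  W1={{x1},{x3},{x4},{x1,x2},{x1,x3},{x1,x5},{x2,x3},{x2,x4},{x3,x5},{x1,x2,x5},{x2,x3,x5}} W2={{x1},{x1,x2},{x1,x3},{x1,x5},{x1,x2,x5}} W3={{x1},{x2},{x5},{x1,x2},{x1,x3},{x1,x5},{x2,x3},{x2,x4},{x2,x5},{x3,x5},{x1,x2,x5},{x2,x3,x5}} W4={{x2},{x3},{x4},{x1,x2},{x1,x3},{x2,x3},{x2,x4},{x2,x5},{x3,x5},{x1,x2,x5},{x2,x3,x5}}
  W12={{x1},{x1,x2},{x1,x3},{x1,x5},{x1,x2,x5}} W13={{x1},{x1,x2},{x1,x3},{x1,x5},{x2,x3},{x2,x4},{x3,x5},{x1,x2,x5},{x2,x3,x5}} W14={{x3},{x4},{x1,x2},{x1,x3},{x2,x3},{x2,x4},{x3,x5},{x1,x2,x5},{x2,x3,x5}} W23={{x1},{x1,x2},{x1,x3},{x1,x5},{x1,x2,x5}} W24={{x1,x2},{x1,x3},{x1,x2,x5}} W34={{x2},{x1,x2},{x1,x3},{x2,x3},{x2,x4},{x2,x5},{x3,x5},{x1,x2,x5},{x2,x3,x5}}
  W123={{x1},{x1,x2},{x1,x3},{x1,x5},{x1,x2,x5}} W124={{x1,x2},{x1,x3},{x1,x2,x5}} W134={{x1,x2},{x1,x3},{x2,x3},{x2,x4},{x3,x5},{x1,x2,x5},{x2,x3,x5}} W234={{x1,x2},{x1,x3},{x1,x2,x5}}
  W1234={{x1,x2},{x1,x3},{x1,x2,x5}}
components per intersection:
  W1: {{x1},{x3},{x1,x2},{x1,x3},{x1,x5},{x2,x3},{x3,x5},{x1,x2,x5},{x2,x3,x5}} {{x4},{x2,x4}}
  W2: {{x1},{x1,x2},{x1,x3},{x1,x5},{x1,x2,x5}}
  W3: {{x1},{x2},{x5},{x1,x2},{x1,x3},{x1,x5},{x2,x3},{x2,x4},{x2,x5},{x3,x5},{x1,x2,x5},{x2,x3,x5}}
  W4: {{x2},{x3},{x4},{x1,x2},{x1,x3},{x2,x3},{x2,x4},{x2,x5},{x3,x5},{x1,x2,x5},{x2,x3,x5}}
  W12: {{x1},{x1,x2},{x1,x3},{x1,x5},{x1,x2,x5}}
  W13: {{x1},{x1,x2},{x1,x3},{x1,x5},{x1,x2,x5}} {{x2,x3},{x3,x5},{x2,x3,x5}} {{x2,x4}}
  W14: {{x3},{x1,x3},{x2,x3},{x3,x5},{x2,x3,x5}} {{x4},{x2,x4}} {{x1,x2},{x1,x2,x5}}
  W23: {{x1},{x1,x2},{x1,x3},{x1,x5},{x1,x2,x5}}
  W24: {{x1,x2},{x1,x2,x5}} {{x1,x3}}
  W34: {{x2},{x1,x2},{x2,x3},{x2,x4},{x2,x5},{x3,x5},{x1,x2,x5},{x2,x3,x5}} {{x1,x3}}
  W123: {{x1},{x1,x2},{x1,x3},{x1,x5},{x1,x2,x5}}
  W124: {{x1,x2},{x1,x2,x5}} {{x1,x3}}
  W134: {{x1,x2},{x1,x2,x5}} {{x1,x3}} {{x2,x3},{x3,x5},{x2,x3,x5}} {{x2,x4}}
  W234: {{x1,x2},{x1,x2,x5}} {{x1,x3}}
  W1234: {{x1,x2},{x1,x2,x5}} {{x1,x3}}
C dims 5,12,9,2; δ0: rk 4, SNF 1^4; δ1: rk 7, SNF 1^7; δ2: rk 2, SNF 1^2
Ȟ^0: (5−4)−0=1 ⇒ Z
Ȟ^1: (12−7)−4=1 ⇒ Z
Ȟ^2: (9−2)−7=0 ⇒ 0


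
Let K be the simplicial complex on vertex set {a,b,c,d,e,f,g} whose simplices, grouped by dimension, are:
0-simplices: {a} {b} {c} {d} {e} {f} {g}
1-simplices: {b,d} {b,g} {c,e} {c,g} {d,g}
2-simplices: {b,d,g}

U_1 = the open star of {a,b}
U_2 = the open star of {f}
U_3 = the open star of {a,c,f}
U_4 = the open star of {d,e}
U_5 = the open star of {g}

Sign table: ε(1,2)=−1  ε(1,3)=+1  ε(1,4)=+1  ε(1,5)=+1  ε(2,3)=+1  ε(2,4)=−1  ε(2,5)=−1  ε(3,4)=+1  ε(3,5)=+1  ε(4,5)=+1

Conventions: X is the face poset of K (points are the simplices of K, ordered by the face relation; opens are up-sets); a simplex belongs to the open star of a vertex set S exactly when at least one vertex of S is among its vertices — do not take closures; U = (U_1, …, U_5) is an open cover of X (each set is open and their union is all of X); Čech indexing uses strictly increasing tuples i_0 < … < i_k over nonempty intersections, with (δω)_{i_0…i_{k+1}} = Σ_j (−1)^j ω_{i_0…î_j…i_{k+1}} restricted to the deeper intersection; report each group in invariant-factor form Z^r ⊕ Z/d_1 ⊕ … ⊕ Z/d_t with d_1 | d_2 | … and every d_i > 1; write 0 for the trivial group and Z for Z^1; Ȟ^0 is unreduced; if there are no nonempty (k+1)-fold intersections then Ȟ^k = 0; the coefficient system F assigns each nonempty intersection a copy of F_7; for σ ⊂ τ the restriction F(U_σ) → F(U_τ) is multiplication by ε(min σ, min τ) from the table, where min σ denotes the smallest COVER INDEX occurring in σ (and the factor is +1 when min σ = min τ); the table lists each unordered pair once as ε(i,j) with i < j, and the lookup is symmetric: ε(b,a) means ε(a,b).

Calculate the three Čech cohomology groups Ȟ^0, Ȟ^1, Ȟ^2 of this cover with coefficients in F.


nerve of the cover:
  U1={{a},{b},{b,d},{b,g},{b,d,g}} U2={{f}} U3={{a},{c},{f},{c,e},{c,g}} U4={{d},{e},{b,d},{c,e},{d,g},{b,d,g}} U5={{g},{b,g},{c,g},{d,g},{b,d,g}}
  U13={{a}} U14={{b,d},{b,d,g}} U15={{b,g},{b,d,g}} U23={{f}} U34={{c,e}} U35={{c,g}} U45={{d,g},{b,d,g}}
  U145={{b,d,g}}
C dims 5,7,1; δ0: rk_F7 4; δ1: rk_F7 1
Ȟ^0 = (5 − 4) − 0 = 1, so Ȟ^0 ≅ Z/7
Ȟ^1 = (7 − 1) − 4 = 2, so Ȟ^1 ≅ Z/7 ⊕ Z/7
Ȟ^2 = (1 − 0) − 1 = 0, so Ȟ^2 ≅ 0

Ȟ^0 = Z/7, Ȟ^1 = Z/7 ⊕ Z/7, Ȟ^2 = 0


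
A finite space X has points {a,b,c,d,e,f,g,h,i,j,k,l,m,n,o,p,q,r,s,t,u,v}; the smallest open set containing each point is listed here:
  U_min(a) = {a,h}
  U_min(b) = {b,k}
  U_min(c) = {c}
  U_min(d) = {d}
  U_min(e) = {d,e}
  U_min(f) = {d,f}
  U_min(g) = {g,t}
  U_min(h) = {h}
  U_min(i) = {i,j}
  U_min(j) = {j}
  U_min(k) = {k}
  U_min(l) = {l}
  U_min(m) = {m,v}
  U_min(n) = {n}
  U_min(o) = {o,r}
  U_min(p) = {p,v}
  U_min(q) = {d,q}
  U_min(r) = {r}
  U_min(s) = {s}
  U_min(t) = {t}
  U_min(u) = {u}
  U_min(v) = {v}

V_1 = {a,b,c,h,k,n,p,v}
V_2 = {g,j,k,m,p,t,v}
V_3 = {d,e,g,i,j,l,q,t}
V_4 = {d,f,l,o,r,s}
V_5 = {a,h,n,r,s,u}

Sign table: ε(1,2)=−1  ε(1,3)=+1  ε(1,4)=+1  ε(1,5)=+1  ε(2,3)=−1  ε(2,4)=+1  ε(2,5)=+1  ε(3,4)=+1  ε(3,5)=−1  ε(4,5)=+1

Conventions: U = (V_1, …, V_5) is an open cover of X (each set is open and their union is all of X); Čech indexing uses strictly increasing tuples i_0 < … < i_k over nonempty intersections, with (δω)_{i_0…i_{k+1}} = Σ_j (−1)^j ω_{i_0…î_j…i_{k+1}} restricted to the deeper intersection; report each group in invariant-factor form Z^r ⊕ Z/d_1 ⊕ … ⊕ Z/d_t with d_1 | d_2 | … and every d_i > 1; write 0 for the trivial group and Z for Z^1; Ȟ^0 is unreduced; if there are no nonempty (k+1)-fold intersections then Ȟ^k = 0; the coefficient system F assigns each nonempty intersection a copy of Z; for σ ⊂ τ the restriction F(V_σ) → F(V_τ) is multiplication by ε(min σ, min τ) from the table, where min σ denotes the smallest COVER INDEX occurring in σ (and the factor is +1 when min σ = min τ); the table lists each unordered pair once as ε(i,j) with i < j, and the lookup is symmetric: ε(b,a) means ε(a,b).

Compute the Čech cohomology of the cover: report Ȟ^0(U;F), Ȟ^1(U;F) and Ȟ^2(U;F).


Ȟ^0 = Z; Ȟ^1 = Z; Ȟ^2 = 0

nonempty overlaps:
  V12={k,p,v} V15={a,h,n} V23={g,j,t} V34={d,l} V45={r,s}
C dims 5,5; δ0: rk 4, SNF 1^4
degree 0: 5−4−0 = 1 → Ȟ^0 ≅ Z
degree 1: 5−0−4 = 1 → Ȟ^1 ≅ Z
degree 2: 0−0−0 = 0 → Ȟ^2 ≅ 0


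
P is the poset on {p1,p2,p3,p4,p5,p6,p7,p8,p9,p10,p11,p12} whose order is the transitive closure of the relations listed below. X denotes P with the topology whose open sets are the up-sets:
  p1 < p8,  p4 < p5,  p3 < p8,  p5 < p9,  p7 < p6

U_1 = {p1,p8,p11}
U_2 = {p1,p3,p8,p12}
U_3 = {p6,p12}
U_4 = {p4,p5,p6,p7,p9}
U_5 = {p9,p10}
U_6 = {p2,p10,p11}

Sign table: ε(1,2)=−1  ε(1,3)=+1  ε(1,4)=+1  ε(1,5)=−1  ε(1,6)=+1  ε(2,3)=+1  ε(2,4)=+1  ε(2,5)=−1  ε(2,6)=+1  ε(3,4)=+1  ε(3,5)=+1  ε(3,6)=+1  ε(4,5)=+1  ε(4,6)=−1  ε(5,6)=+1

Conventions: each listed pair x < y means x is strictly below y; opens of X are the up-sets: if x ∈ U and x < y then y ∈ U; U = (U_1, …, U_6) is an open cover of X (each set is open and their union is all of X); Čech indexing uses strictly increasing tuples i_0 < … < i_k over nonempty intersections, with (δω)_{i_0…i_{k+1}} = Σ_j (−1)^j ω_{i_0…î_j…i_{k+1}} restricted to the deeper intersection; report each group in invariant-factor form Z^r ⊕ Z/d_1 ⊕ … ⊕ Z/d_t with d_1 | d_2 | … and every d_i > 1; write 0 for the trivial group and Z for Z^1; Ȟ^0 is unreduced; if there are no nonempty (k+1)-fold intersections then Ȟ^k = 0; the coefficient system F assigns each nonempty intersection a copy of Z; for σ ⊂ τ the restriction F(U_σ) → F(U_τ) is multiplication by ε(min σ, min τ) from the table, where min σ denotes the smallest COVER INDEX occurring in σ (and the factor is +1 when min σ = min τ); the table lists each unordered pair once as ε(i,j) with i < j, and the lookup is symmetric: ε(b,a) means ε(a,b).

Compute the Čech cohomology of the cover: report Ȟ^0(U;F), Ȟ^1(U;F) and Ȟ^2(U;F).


Ȟ^0(U;F) ≅ 0; Ȟ^1(U;F) ≅ Z/2; Ȟ^2(U;F) ≅ 0

nonempty intersections:
  U12={p1,p8} U16={p11} U23={p12} U34={p6} U45={p9} U56={p10}
C dims 6,6; δ0: rk 6, SNF 1^5·2
Ȟ^0: (6−6)−0=0 ⇒ 0
Ȟ^1: (6−0)−6=0 plus torsion [2] ⇒ Z/2
Ȟ^2: (0−0)−0=0 ⇒ 0


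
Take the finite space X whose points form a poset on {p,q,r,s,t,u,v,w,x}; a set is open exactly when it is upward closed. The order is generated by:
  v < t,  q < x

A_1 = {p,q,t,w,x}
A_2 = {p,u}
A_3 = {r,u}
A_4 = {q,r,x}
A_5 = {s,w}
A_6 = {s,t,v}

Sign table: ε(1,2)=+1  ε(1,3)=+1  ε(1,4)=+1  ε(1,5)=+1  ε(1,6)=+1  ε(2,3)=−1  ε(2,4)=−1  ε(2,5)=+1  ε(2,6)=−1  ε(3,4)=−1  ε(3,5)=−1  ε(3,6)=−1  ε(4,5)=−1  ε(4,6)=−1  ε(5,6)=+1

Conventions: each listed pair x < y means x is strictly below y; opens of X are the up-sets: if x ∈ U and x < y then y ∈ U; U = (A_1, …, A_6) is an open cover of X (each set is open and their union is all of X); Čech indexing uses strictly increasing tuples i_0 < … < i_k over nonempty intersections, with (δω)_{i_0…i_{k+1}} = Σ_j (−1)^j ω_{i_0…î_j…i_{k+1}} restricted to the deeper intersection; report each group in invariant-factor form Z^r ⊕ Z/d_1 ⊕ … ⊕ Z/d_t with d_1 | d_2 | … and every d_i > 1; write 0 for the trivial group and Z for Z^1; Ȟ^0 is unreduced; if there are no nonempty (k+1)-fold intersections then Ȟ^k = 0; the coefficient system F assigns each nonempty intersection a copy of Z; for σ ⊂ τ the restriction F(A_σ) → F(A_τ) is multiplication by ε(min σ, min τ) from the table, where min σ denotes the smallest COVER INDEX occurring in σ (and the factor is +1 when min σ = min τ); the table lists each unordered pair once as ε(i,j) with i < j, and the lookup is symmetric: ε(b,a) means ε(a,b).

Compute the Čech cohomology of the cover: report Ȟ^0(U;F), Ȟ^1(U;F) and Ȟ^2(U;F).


Ȟ^0 = Z,  Ȟ^1 = Z^2,  Ȟ^2 = 0

nerve of the cover:
  A12={p} A14={q,x} A15={w} A16={t} A23={u} A34={r} A56={s}
C dims 6,7; δ0: rk 5, SNF 1^5
Ȟ^0 = (6 − 5) − 0 = 1, so Ȟ^0 ≅ Z
Ȟ^1 = (7 − 0) − 5 = 2, so Ȟ^1 ≅ Z^2
Ȟ^2 = (0 − 0) − 0 = 0, so Ȟ^2 ≅ 0


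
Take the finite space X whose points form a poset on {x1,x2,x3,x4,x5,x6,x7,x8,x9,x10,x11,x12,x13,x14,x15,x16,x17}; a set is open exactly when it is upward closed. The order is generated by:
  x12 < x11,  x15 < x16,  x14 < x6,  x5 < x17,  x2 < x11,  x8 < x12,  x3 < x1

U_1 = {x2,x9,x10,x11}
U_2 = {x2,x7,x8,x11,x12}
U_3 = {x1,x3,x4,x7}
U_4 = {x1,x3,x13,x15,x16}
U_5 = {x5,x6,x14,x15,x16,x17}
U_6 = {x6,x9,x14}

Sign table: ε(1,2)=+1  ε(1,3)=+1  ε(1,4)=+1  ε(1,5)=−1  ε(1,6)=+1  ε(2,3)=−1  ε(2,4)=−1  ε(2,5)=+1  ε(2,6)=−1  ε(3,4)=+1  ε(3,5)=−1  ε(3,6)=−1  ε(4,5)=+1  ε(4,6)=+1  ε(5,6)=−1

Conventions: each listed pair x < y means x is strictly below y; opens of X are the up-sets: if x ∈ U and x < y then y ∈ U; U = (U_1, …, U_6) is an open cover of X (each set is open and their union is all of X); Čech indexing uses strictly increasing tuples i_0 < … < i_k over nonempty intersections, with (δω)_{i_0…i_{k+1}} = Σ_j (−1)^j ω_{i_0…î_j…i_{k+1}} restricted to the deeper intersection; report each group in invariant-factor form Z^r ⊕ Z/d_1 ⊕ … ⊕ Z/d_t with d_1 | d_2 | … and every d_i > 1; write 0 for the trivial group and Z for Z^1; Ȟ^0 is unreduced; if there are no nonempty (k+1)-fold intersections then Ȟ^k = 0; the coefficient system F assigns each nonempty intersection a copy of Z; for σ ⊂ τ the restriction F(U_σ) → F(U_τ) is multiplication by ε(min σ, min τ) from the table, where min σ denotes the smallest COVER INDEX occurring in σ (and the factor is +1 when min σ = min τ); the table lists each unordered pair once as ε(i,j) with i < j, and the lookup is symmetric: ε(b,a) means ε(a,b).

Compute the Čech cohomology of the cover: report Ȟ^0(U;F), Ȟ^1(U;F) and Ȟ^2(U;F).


Ȟ^0(U;F) ≅ Z; Ȟ^1(U;F) ≅ Z; Ȟ^2(U;F) ≅ 0

intersection data:
  U12={x2,x11} U16={x9} U23={x7} U34={x1,x3} U45={x15,x16} U56={x6,x14}
C dims 6,6; δ0: rk 5, SNF 1^5
Ȟ^0 = (6 − 5) − 0 = 1, so Ȟ^0 ≅ Z
Ȟ^1 = (6 − 0) − 5 = 1, so Ȟ^1 ≅ Z
Ȟ^2 = (0 − 0) − 0 = 0, so Ȟ^2 ≅ 0


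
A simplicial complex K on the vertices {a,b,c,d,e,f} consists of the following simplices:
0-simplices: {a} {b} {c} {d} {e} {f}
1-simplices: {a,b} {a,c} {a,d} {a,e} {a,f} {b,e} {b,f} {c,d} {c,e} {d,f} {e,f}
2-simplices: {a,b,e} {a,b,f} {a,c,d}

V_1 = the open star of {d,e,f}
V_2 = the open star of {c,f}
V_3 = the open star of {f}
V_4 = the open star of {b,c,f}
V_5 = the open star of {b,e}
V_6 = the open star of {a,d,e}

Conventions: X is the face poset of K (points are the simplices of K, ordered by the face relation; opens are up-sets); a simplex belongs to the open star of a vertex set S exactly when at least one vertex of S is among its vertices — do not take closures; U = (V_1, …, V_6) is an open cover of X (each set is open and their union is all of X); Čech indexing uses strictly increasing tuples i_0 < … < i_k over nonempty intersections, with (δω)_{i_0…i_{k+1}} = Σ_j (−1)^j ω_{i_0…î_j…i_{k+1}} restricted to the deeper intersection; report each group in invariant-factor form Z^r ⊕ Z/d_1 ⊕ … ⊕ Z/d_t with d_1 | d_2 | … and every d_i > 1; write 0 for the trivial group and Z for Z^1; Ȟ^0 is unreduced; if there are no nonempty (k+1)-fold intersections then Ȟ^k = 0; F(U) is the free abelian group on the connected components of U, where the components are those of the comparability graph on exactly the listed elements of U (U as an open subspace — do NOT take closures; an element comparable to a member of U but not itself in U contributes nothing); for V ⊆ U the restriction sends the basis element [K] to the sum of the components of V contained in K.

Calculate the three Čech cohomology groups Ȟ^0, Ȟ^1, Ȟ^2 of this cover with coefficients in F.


nerve of the cover:
  V1={{d},{e},{f},{a,d},{a,e},{a,f},{b,e},{b,f},{c,d},{c,e},{d,f},{e,f},{a,b,e},{a,b,f},{a,c,d}} V2={{c},{f},{a,c},{a,f},{b,f},{c,d},{c,e},{d,f},{e,f},{a,b,f},{a,c,d}} V3={{f},{a,f},{b,f},{d,f},{e,f},{a,b,f}} V4={{b},{c},{f},{a,b},{a,c},{a,f},{b,e},{b,f},{c,d},{c,e},{d,f},{e,f},{a,b,e},{a,b,f},{a,c,d}} V5={{b},{e},{a,b},{a,e},{b,e},{b,f},{c,e},{e,f},{a,b,e},{a,b,f}} V6={{a},{d},{e},{a,b},{a,c},{a,d},{a,e},{a,f},{b,e},{c,d},{c,e},{d,f},{e,f},{a,b,e},{a,b,f},{a,c,d}}
  V12={{f},{a,f},{b,f},{c,d},{c,e},{d,f},{e,f},{a,b,f},{a,c,d}} V13={{f},{a,f},{b,f},{d,f},{e,f},{a,b,f}} V14={{f},{a,f},{b,e},{b,f},{c,d},{c,e},{d,f},{e,f},{a,b,e},{a,b,f},{a,c,d}} V15={{e},{a,e},{b,e},{b,f},{c,e},{e,f},{a,b,e},{a,b,f}} V16={{d},{e},{a,d},{a,e},{a,f},{b,e},{c,d},{c,e},{d,f},{e,f},{a,b,e},{a,b,f},{a,c,d}} V23={{f},{a,f},{b,f},{d,f},{e,f},{a,b,f}} V24={{c},{f},{a,c},{a,f},{b,f},{c,d},{c,e},{d,f},{e,f},{a,b,f},{a,c,d}} V25={{b,f},{c,e},{e,f},{a,b,f}} V26={{a,c},{a,f},{c,d},{c,e},{d,f},{e,f},{a,b,f},{a,c,d}} V34={{f},{a,f},{b,f},{d,f},{e,f},{a,b,f}} V35={{b,f},{e,f},{a,b,f}} V36={{a,f},{d,f},{e,f},{a,b,f}} V45={{b},{a,b},{b,e},{b,f},{c,e},{e,f},{a,b,e},{a,b,f}} V46={{a,b},{a,c},{a,f},{b,e},{c,d},{c,e},{d,f},{e,f},{a,b,e},{a,b,f},{a,c,d}} V56={{e},{a,b},{a,e},{b,e},{c,e},{e,f},{a,b,e},{a,b,f}}
  V123={{f},{a,f},{b,f},{d,f},{e,f},{a,b,f}} V124={{f},{a,f},{b,f},{c,d},{c,e},{d,f},{e,f},{a,b,f},{a,c,d}} V125={{b,f},{c,e},{e,f},{a,b,f}} V126={{a,f},{c,d},{c,e},{d,f},{e,f},{a,b,f},{a,c,d}} V134={{f},{a,f},{b,f},{d,f},{e,f},{a,b,f}} V135={{b,f},{e,f},{a,b,f}} V136={{a,f},{d,f},{e,f},{a,b,f}} V145={{b,e},{b,f},{c,e},{e,f},{a,b,e},{a,b,f}} V146={{a,f},{b,e},{c,d},{c,e},{d,f},{e,f},{a,b,e},{a,b,f},{a,c,d}} V156={{e},{a,e},{b,e},{c,e},{e,f},{a,b,e},{a,b,f}} V234={{f},{a,f},{b,f},{d,f},{e,f},{a,b,f}} V235={{b,f},{e,f},{a,b,f}} V236={{a,f},{d,f},{e,f},{a,b,f}} V245={{b,f},{c,e},{e,f},{a,b,f}} V246={{a,c},{a,f},{c,d},{c,e},{d,f},{e,f},{a,b,f},{a,c,d}} V256={{c,e},{e,f},{a,b,f}} V345={{b,f},{e,f},{a,b,f}} V346={{a,f},{d,f},{e,f},{a,b,f}} V356={{e,f},{a,b,f}} V456={{a,b},{b,e},{c,e},{e,f},{a,b,e},{a,b,f}}
  V1234={{f},{a,f},{b,f},{d,f},{e,f},{a,b,f}} V1235={{b,f},{e,f},{a,b,f}} V1236={{a,f},{d,f},{e,f},{a,b,f}} V1245={{b,f},{c,e},{e,f},{a,b,f}} V1246={{a,f},{c,d},{c,e},{d,f},{e,f},{a,b,f},{a,c,d}} V1256={{c,e},{e,f},{a,b,f}} V1345={{b,f},{e,f},{a,b,f}} V1346={{a,f},{d,f},{e,f},{a,b,f}} V1356={{e,f},{a,b,f}} V1456={{b,e},{c,e},{e,f},{a,b,e},{a,b,f}} V2345={{b,f},{e,f},{a,b,f}} V2346={{a,f},{d,f},{e,f},{a,b,f}} V2356={{e,f},{a,b,f}} V2456={{c,e},{e,f},{a,b,f}} V3456={{e,f},{a,b,f}}
  V12345={{b,f},{e,f},{a,b,f}} V12346={{a,f},{d,f},{e,f},{a,b,f}} V12356={{e,f},{a,b,f}} V12456={{c,e},{e,f},{a,b,f}} V13456={{e,f},{a,b,f}} V23456={{e,f},{a,b,f}}
  V123456={{e,f},{a,b,f}}
components per intersection:
  V1: {{d},{e},{f},{a,d},{a,e},{a,f},{b,e},{b,f},{c,d},{c,e},{d,f},{e,f},{a,b,e},{a,b,f},{a,c,d}}
  V2: {{c},{a,c},{c,d},{c,e},{a,c,d}} {{f},{a,f},{b,f},{d,f},{e,f},{a,b,f}}
  V3: {{f},{a,f},{b,f},{d,f},{e,f},{a,b,f}}
  V4: {{b},{f},{a,b},{a,f},{b,e},{b,f},{d,f},{e,f},{a,b,e},{a,b,f}} {{c},{a,c},{c,d},{c,e},{a,c,d}}
  V5: {{b},{e},{a,b},{a,e},{b,e},{b,f},{c,e},{e,f},{a,b,e},{a,b,f}}
  V6: {{a},{d},{e},{a,b},{a,c},{a,d},{a,e},{a,f},{b,e},{c,d},{c,e},{d,f},{e,f},{a,b,e},{a,b,f},{a,c,d}}
  V12: {{f},{a,f},{b,f},{d,f},{e,f},{a,b,f}} {{c,d},{a,c,d}} {{c,e}}
  V13: {{f},{a,f},{b,f},{d,f},{e,f},{a,b,f}}
  V14: {{f},{a,f},{b,f},{d,f},{e,f},{a,b,f}} {{b,e},{a,b,e}} {{c,d},{a,c,d}} {{c,e}}
  V15: {{e},{a,e},{b,e},{c,e},{e,f},{a,b,e}} {{b,f},{a,b,f}}
  V16: {{d},{a,d},{c,d},{d,f},{a,c,d}} {{e},{a,e},{b,e},{c,e},{e,f},{a,b,e}} {{a,f},{a,b,f}}
  V23: {{f},{a,f},{b,f},{d,f},{e,f},{a,b,f}}
  V24: {{c},{a,c},{c,d},{c,e},{a,c,d}} {{f},{a,f},{b,f},{d,f},{e,f},{a,b,f}}
  V25: {{b,f},{a,b,f}} {{c,e}} {{e,f}}
  V26: {{a,c},{c,d},{a,c,d}} {{a,f},{a,b,f}} {{c,e}} {{d,f}} {{e,f}}
  V34: {{f},{a,f},{b,f},{d,f},{e,f},{a,b,f}}
  V35: {{b,f},{a,b,f}} {{e,f}}
  V36: {{a,f},{a,b,f}} {{d,f}} {{e,f}}
  V45: {{b},{a,b},{b,e},{b,f},{a,b,e},{a,b,f}} {{c,e}} {{e,f}}
  V46: {{a,b},{a,f},{b,e},{a,b,e},{a,b,f}} {{a,c},{c,d},{a,c,d}} {{c,e}} {{d,f}} {{e,f}}
  V56: {{e},{a,b},{a,e},{b,e},{c,e},{e,f},{a,b,e},{a,b,f}}
  V123: {{f},{a,f},{b,f},{d,f},{e,f},{a,b,f}}
  V124: {{f},{a,f},{b,f},{d,f},{e,f},{a,b,f}} {{c,d},{a,c,d}} {{c,e}}
  V125: {{b,f},{a,b,f}} {{c,e}} {{e,f}}
  V126: {{a,f},{a,b,f}} {{c,d},{a,c,d}} {{c,e}} {{d,f}} {{e,f}}
  V134: {{f},{a,f},{b,f},{d,f},{e,f},{a,b,f}}
  V135: {{b,f},{a,b,f}} {{e,f}}
  V136: {{a,f},{a,b,f}} {{d,f}} {{e,f}}
  V145: {{b,e},{a,b,e}} {{b,f},{a,b,f}} {{c,e}} {{e,f}}
  V146: {{a,f},{a,b,f}} {{b,e},{a,b,e}} {{c,d},{a,c,d}} {{c,e}} {{d,f}} {{e,f}}
  V156: {{e},{a,e},{b,e},{c,e},{e,f},{a,b,e}} {{a,b,f}}
  V234: {{f},{a,f},{b,f},{d,f},{e,f},{a,b,f}}
  V235: {{b,f},{a,b,f}} {{e,f}}
  V236: {{a,f},{a,b,f}} {{d,f}} {{e,f}}
  V245: {{b,f},{a,b,f}} {{c,e}} {{e,f}}
  V246: {{a,c},{c,d},{a,c,d}} {{a,f},{a,b,f}} {{c,e}} {{d,f}} {{e,f}}
  V256: {{c,e}} {{e,f}} {{a,b,f}}
  V345: {{b,f},{a,b,f}} {{e,f}}
  V346: {{a,f},{a,b,f}} {{d,f}} {{e,f}}
  V356: {{e,f}} {{a,b,f}}
  V456: {{a,b},{b,e},{a,b,e},{a,b,f}} {{c,e}} {{e,f}}
  V1234: {{f},{a,f},{b,f},{d,f},{e,f},{a,b,f}}
  V1235: {{b,f},{a,b,f}} {{e,f}}
  V1236: {{a,f},{a,b,f}} {{d,f}} {{e,f}}
  V1245: {{b,f},{a,b,f}} {{c,e}} {{e,f}}
  V1246: {{a,f},{a,b,f}} {{c,d},{a,c,d}} {{c,e}} {{d,f}} {{e,f}}
  V1256: {{c,e}} {{e,f}} {{a,b,f}}
  V1345: {{b,f},{a,b,f}} {{e,f}}
  V1346: {{a,f},{a,b,f}} {{d,f}} {{e,f}}
  V1356: {{e,f}} {{a,b,f}}
  V1456: {{b,e},{a,b,e}} {{c,e}} {{e,f}} {{a,b,f}}
  V2345: {{b,f},{a,b,f}} {{e,f}}
  V2346: {{a,f},{a,b,f}} {{d,f}} {{e,f}}
  V2356: {{e,f}} {{a,b,f}}
  V2456: {{c,e}} {{e,f}} {{a,b,f}}
  V3456: {{e,f}} {{a,b,f}}
  V12345: {{b,f},{a,b,f}} {{e,f}}
  V12346: {{a,f},{a,b,f}} {{d,f}} {{e,f}}
  V12356: {{e,f}} {{a,b,f}}
  V12456: {{c,e}} {{e,f}} {{a,b,f}}
  V13456: {{e,f}} {{a,b,f}}
  V23456: {{e,f}} {{a,b,f}}
  V123456: {{e,f}} {{a,b,f}}
C dims 8,39,57,40; δ0: rk 7, SNF 1^7; δ1: rk 29, SNF 1^29; δ2: rk 28, SNF 1^28
Ȟ^0 = (8 − 7) − 0 = 1, so Ȟ^0 ≅ Z
Ȟ^1 = (39 − 29) − 7 = 3, so Ȟ^1 ≅ Z^3
Ȟ^2 = (57 − 28) − 29 = 0, so Ȟ^2 ≅ 0

Ȟ^0 = Z; Ȟ^1 = Z^3; Ȟ^2 = 0


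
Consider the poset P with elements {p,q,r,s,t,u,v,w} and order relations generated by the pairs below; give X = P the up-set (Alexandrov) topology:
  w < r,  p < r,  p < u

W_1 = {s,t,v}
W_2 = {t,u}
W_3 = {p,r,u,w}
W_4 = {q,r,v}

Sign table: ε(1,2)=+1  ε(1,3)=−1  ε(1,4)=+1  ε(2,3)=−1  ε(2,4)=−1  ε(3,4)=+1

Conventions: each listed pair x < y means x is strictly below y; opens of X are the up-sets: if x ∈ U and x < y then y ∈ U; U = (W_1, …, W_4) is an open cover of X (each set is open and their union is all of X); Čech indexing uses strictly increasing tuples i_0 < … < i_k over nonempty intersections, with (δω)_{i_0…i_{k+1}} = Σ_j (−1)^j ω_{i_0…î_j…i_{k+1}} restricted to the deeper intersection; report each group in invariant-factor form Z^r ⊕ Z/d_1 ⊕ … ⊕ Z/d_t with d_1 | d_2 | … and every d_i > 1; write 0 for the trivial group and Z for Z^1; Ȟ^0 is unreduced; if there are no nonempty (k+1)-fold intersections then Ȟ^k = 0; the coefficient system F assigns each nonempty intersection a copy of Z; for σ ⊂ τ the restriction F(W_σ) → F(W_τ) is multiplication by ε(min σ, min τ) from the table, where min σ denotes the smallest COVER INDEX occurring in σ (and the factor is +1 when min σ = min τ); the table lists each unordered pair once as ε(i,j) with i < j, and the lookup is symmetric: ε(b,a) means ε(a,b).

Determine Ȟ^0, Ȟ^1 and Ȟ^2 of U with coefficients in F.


Ȟ^0(U;F) ≅ 0, Ȟ^1(U;F) ≅ Z/2, Ȟ^2(U;F) ≅ 0

nerve simplices:
  W12={t} W14={v} W23={u} W34={r}
C dims 4,4; δ0: rk 4, SNF 1^3·2
degree 0: 4−4−0 = 0 → Ȟ^0 ≅ 0
degree 1: 4−0−4 = 0 plus torsion [2] → Ȟ^1 ≅ Z/2
degree 2: 0−0−0 = 0 → Ȟ^2 ≅ 0


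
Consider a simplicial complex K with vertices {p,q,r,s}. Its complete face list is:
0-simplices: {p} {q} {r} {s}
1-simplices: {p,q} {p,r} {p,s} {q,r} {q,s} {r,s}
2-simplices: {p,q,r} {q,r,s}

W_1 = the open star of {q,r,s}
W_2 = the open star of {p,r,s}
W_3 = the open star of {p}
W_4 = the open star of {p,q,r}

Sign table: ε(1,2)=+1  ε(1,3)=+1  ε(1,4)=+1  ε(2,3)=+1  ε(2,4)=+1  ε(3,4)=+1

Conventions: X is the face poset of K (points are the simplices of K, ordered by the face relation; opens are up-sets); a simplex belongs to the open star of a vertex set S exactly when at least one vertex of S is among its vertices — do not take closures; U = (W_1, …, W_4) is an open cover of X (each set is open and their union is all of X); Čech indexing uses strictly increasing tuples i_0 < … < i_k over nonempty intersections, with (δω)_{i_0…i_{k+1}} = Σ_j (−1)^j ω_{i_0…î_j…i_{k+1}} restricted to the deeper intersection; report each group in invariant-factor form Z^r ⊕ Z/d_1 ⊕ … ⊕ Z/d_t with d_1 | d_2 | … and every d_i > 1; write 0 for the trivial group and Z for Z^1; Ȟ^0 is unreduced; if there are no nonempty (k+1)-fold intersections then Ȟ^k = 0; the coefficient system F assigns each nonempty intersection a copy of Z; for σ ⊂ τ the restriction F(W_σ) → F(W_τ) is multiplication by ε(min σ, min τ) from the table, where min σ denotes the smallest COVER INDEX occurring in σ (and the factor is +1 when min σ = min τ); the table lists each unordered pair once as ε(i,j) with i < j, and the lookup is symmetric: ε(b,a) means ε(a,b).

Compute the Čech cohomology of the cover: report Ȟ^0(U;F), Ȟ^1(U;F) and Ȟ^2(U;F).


nerve simplices:
  W1={{q},{r},{s},{p,q},{p,r},{p,s},{q,r},{q,s},{r,s},{p,q,r},{q,r,s}} W2={{p},{r},{s},{p,q},{p,r},{p,s},{q,r},{q,s},{r,s},{p,q,r},{q,r,s}} W3={{p},{p,q},{p,r},{p,s},{p,q,r}} W4={{p},{q},{r},{p,q},{p,r},{p,s},{q,r},{q,s},{r,s},{p,q,r},{q,r,s}}
  W12={{r},{s},{p,q},{p,r},{p,s},{q,r},{q,s},{r,s},{p,q,r},{q,r,s}} W13={{p,q},{p,r},{p,s},{p,q,r}} W14={{q},{r},{p,q},{p,r},{p,s},{q,r},{q,s},{r,s},{p,q,r},{q,r,s}} W23={{p},{p,q},{p,r},{p,s},{p,q,r}} W24={{p},{r},{p,q},{p,r},{p,s},{q,r},{q,s},{r,s},{p,q,r},{q,r,s}} W34={{p},{p,q},{p,r},{p,s},{p,q,r}}
  W123={{p,q},{p,r},{p,s},{p,q,r}} W124={{r},{p,q},{p,r},{p,s},{q,r},{q,s},{r,s},{p,q,r},{q,r,s}} W134={{p,q},{p,r},{p,s},{p,q,r}} W234={{p},{p,q},{p,r},{p,s},{p,q,r}}
  W1234={{p,q},{p,r},{p,s},{p,q,r}}
C dims 4,6,4,1; δ0: rk 3, SNF 1^3; δ1: rk 3, SNF 1^3; δ2: rk 1, SNF 1^1
degree 0: 4−3−0 = 1 → Ȟ^0 ≅ Z
degree 1: 6−3−3 = 0 → Ȟ^1 ≅ 0
degree 2: 4−1−3 = 0 → Ȟ^2 ≅ 0

Ȟ^0(U;F) ≅ Z, Ȟ^1(U;F) ≅ 0 and Ȟ^2(U;F) ≅ 0


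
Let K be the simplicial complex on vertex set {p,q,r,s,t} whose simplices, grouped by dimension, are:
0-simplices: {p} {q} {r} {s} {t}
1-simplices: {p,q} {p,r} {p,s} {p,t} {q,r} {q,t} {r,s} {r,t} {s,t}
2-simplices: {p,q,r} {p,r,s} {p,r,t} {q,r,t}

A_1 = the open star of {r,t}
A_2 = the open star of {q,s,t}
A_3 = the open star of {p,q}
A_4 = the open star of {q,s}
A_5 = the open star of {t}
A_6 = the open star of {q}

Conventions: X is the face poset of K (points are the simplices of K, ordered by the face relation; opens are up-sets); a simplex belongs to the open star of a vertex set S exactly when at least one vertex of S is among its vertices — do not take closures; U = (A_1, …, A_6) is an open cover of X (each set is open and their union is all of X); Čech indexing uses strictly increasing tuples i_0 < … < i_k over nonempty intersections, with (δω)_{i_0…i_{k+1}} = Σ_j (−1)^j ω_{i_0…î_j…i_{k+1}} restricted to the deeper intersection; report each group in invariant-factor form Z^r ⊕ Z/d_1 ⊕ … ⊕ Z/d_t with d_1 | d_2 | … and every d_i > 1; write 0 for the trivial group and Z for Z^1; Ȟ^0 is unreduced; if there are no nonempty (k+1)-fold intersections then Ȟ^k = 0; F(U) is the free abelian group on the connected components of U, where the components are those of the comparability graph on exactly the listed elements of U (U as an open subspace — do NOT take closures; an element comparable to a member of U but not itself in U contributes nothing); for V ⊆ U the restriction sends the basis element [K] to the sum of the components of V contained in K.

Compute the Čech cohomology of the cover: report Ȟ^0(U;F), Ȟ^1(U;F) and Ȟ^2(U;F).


Ȟ^0 ≅ Z, Ȟ^1 ≅ Z, Ȟ^2 ≅ 0

cover nerve:
  A1={{r},{t},{p,r},{p,t},{q,r},{q,t},{r,s},{r,t},{s,t},{p,q,r},{p,r,s},{p,r,t},{q,r,t}} A2={{q},{s},{t},{p,q},{p,s},{p,t},{q,r},{q,t},{r,s},{r,t},{s,t},{p,q,r},{p,r,s},{p,r,t},{q,r,t}} A3={{p},{q},{p,q},{p,r},{p,s},{p,t},{q,r},{q,t},{p,q,r},{p,r,s},{p,r,t},{q,r,t}} A4={{q},{s},{p,q},{p,s},{q,r},{q,t},{r,s},{s,t},{p,q,r},{p,r,s},{q,r,t}} A5={{t},{p,t},{q,t},{r,t},{s,t},{p,r,t},{q,r,t}} A6={{q},{p,q},{q,r},{q,t},{p,q,r},{q,r,t}}
  A12={{t},{p,t},{q,r},{q,t},{r,s},{r,t},{s,t},{p,q,r},{p,r,s},{p,r,t},{q,r,t}} A13={{p,r},{p,t},{q,r},{q,t},{p,q,r},{p,r,s},{p,r,t},{q,r,t}} A14={{q,r},{q,t},{r,s},{s,t},{p,q,r},{p,r,s},{q,r,t}} A15={{t},{p,t},{q,t},{r,t},{s,t},{p,r,t},{q,r,t}} A16={{q,r},{q,t},{p,q,r},{q,r,t}} A23={{q},{p,q},{p,s},{p,t},{q,r},{q,t},{p,q,r},{p,r,s},{p,r,t},{q,r,t}} A24={{q},{s},{p,q},{p,s},{q,r},{q,t},{r,s},{s,t},{p,q,r},{p,r,s},{q,r,t}} A25={{t},{p,t},{q,t},{r,t},{s,t},{p,r,t},{q,r,t}} A26={{q},{p,q},{q,r},{q,t},{p,q,r},{q,r,t}} A34={{q},{p,q},{p,s},{q,r},{q,t},{p,q,r},{p,r,s},{q,r,t}} A35={{p,t},{q,t},{p,r,t},{q,r,t}} A36={{q},{p,q},{q,r},{q,t},{p,q,r},{q,r,t}} A45={{q,t},{s,t},{q,r,t}} A46={{q},{p,q},{q,r},{q,t},{p,q,r},{q,r,t}} A56={{q,t},{q,r,t}}
  A123={{p,t},{q,r},{q,t},{p,q,r},{p,r,s},{p,r,t},{q,r,t}} A124={{q,r},{q,t},{r,s},{s,t},{p,q,r},{p,r,s},{q,r,t}} A125={{t},{p,t},{q,t},{r,t},{s,t},{p,r,t},{q,r,t}} A126={{q,r},{q,t},{p,q,r},{q,r,t}} A134={{q,r},{q,t},{p,q,r},{p,r,s},{q,r,t}} A135={{p,t},{q,t},{p,r,t},{q,r,t}} A136={{q,r},{q,t},{p,q,r},{q,r,t}} A145={{q,t},{s,t},{q,r,t}} A146={{q,r},{q,t},{p,q,r},{q,r,t}} A156={{q,t},{q,r,t}} A234={{q},{p,q},{p,s},{q,r},{q,t},{p,q,r},{p,r,s},{q,r,t}} A235={{p,t},{q,t},{p,r,t},{q,r,t}} A236={{q},{p,q},{q,r},{q,t},{p,q,r},{q,r,t}} A245={{q,t},{s,t},{q,r,t}} A246={{q},{p,q},{q,r},{q,t},{p,q,r},{q,r,t}} A256={{q,t},{q,r,t}} A345={{q,t},{q,r,t}} A346={{q},{p,q},{q,r},{q,t},{p,q,r},{q,r,t}} A356={{q,t},{q,r,t}} A456={{q,t},{q,r,t}}
  A1234={{q,r},{q,t},{p,q,r},{p,r,s},{q,r,t}} A1235={{p,t},{q,t},{p,r,t},{q,r,t}} A1236={{q,r},{q,t},{p,q,r},{q,r,t}} A1245={{q,t},{s,t},{q,r,t}} A1246={{q,r},{q,t},{p,q,r},{q,r,t}} A1256={{q,t},{q,r,t}} A1345={{q,t},{q,r,t}} A1346={{q,r},{q,t},{p,q,r},{q,r,t}} A1356={{q,t},{q,r,t}} A1456={{q,t},{q,r,t}} A2345={{q,t},{q,r,t}} A2346={{q},{p,q},{q,r},{q,t},{p,q,r},{q,r,t}} A2356={{q,t},{q,r,t}} A2456={{q,t},{q,r,t}} A3456={{q,t},{q,r,t}}
  A12345={{q,t},{q,r,t}} A12346={{q,r},{q,t},{p,q,r},{q,r,t}} A12356={{q,t},{q,r,t}} A12456={{q,t},{q,r,t}} A13456={{q,t},{q,r,t}} A23456={{q,t},{q,r,t}}
  A123456={{q,t},{q,r,t}}
components per intersection:
  A1: {{r},{t},{p,r},{p,t},{q,r},{q,t},{r,s},{r,t},{s,t},{p,q,r},{p,r,s},{p,r,t},{q,r,t}}
  A2: {{q},{s},{t},{p,q},{p,s},{p,t},{q,r},{q,t},{r,s},{r,t},{s,t},{p,q,r},{p,r,s},{p,r,t},{q,r,t}}
  A3: {{p},{q},{p,q},{p,r},{p,s},{p,t},{q,r},{q,t},{p,q,r},{p,r,s},{p,r,t},{q,r,t}}
  A4: {{q},{p,q},{q,r},{q,t},{p,q,r},{q,r,t}} {{s},{p,s},{r,s},{s,t},{p,r,s}}
  A5: {{t},{p,t},{q,t},{r,t},{s,t},{p,r,t},{q,r,t}}
  A6: {{q},{p,q},{q,r},{q,t},{p,q,r},{q,r,t}}
  A12: {{t},{p,t},{q,r},{q,t},{r,t},{s,t},{p,q,r},{p,r,t},{q,r,t}} {{r,s},{p,r,s}}
  A13: {{p,r},{p,t},{q,r},{q,t},{p,q,r},{p,r,s},{p,r,t},{q,r,t}}
  A14: {{q,r},{q,t},{p,q,r},{q,r,t}} {{r,s},{p,r,s}} {{s,t}}
  A15: {{t},{p,t},{q,t},{r,t},{s,t},{p,r,t},{q,r,t}}
  A16: {{q,r},{q,t},{p,q,r},{q,r,t}}
  A23: {{q},{p,q},{q,r},{q,t},{p,q,r},{q,r,t}} {{p,s},{p,r,s}} {{p,t},{p,r,t}}
  A24: {{q},{p,q},{q,r},{q,t},{p,q,r},{q,r,t}} {{s},{p,s},{r,s},{s,t},{p,r,s}}
  A25: {{t},{p,t},{q,t},{r,t},{s,t},{p,r,t},{q,r,t}}
  A26: {{q},{p,q},{q,r},{q,t},{p,q,r},{q,r,t}}
  A34: {{q},{p,q},{q,r},{q,t},{p,q,r},{q,r,t}} {{p,s},{p,r,s}}
  A35: {{p,t},{p,r,t}} {{q,t},{q,r,t}}
  A36: {{q},{p,q},{q,r},{q,t},{p,q,r},{q,r,t}}
  A45: {{q,t},{q,r,t}} {{s,t}}
  A46: {{q},{p,q},{q,r},{q,t},{p,q,r},{q,r,t}}
  A56: {{q,t},{q,r,t}}
  A123: {{p,t},{p,r,t}} {{q,r},{q,t},{p,q,r},{q,r,t}} {{p,r,s}}
  A124: {{q,r},{q,t},{p,q,r},{q,r,t}} {{r,s},{p,r,s}} {{s,t}}
  A125: {{t},{p,t},{q,t},{r,t},{s,t},{p,r,t},{q,r,t}}
  A126: {{q,r},{q,t},{p,q,r},{q,r,t}}
  A134: {{q,r},{q,t},{p,q,r},{q,r,t}} {{p,r,s}}
  A135: {{p,t},{p,r,t}} {{q,t},{q,r,t}}
  A136: {{q,r},{q,t},{p,q,r},{q,r,t}}
  A145: {{q,t},{q,r,t}} {{s,t}}
  A146: {{q,r},{q,t},{p,q,r},{q,r,t}}
  A156: {{q,t},{q,r,t}}
  A234: {{q},{p,q},{q,r},{q,t},{p,q,r},{q,r,t}} {{p,s},{p,r,s}}
  A235: {{p,t},{p,r,t}} {{q,t},{q,r,t}}
  A236: {{q},{p,q},{q,r},{q,t},{p,q,r},{q,r,t}}
  A245: {{q,t},{q,r,t}} {{s,t}}
  A246: {{q},{p,q},{q,r},{q,t},{p,q,r},{q,r,t}}
  A256: {{q,t},{q,r,t}}
  A345: {{q,t},{q,r,t}}
  A346: {{q},{p,q},{q,r},{q,t},{p,q,r},{q,r,t}}
  A356: {{q,t},{q,r,t}}
  A456: {{q,t},{q,r,t}}
  A1234: {{q,r},{q,t},{p,q,r},{q,r,t}} {{p,r,s}}
  A1235: {{p,t},{p,r,t}} {{q,t},{q,r,t}}
  A1236: {{q,r},{q,t},{p,q,r},{q,r,t}}
  A1245: {{q,t},{q,r,t}} {{s,t}}
  A1246: {{q,r},{q,t},{p,q,r},{q,r,t}}
  A1256: {{q,t},{q,r,t}}
  A1345: {{q,t},{q,r,t}}
  A1346: {{q,r},{q,t},{p,q,r},{q,r,t}}
  A1356: {{q,t},{q,r,t}}
  A1456: {{q,t},{q,r,t}}
  A2345: {{q,t},{q,r,t}}
  A2346: {{q},{p,q},{q,r},{q,t},{p,q,r},{q,r,t}}
  A2356: {{q,t},{q,r,t}}
  A2456: {{q,t},{q,r,t}}
  A3456: {{q,t},{q,r,t}}
  A12345: {{q,t},{q,r,t}}
  A12346: {{q,r},{q,t},{p,q,r},{q,r,t}}
  A12356: {{q,t},{q,r,t}}
  A12456: {{q,t},{q,r,t}}
  A13456: {{q,t},{q,r,t}}
  A23456: {{q,t},{q,r,t}}
  A123456: {{q,t},{q,r,t}}
C dims 7,24,30,18; δ0: rk 6, SNF 1^6; δ1: rk 17, SNF 1^17; δ2: rk 13, SNF 1^13
Ȟ^0: (7−6)−0=1 ⇒ Z
Ȟ^1: (24−17)−6=1 ⇒ Z
Ȟ^2: (30−13)−17=0 ⇒ 0
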